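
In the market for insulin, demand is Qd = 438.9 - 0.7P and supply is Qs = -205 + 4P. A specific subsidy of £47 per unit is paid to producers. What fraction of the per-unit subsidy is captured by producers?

Producer share = 7/47

Pre-subsidy: 438.9 - 0.7P = -205 + 4P gives P* = 137, Q* = 343.
With the subsidy, sellers receive Ps = Pb + 47 for each unit, where Pb is the price buyers pay.
Supply in terms of Pb becomes Qs = -205 + 4(Pb + 47) = -17 + 4Pb. Setting this equal to demand: 438.9 - 0.7Pb = -17 + 4Pb, so Pb = 97.
Sellers receive Ps = 97 + 47 = 144; Q' = 438.9 − 0.7·97 = 371.
Buyers' price falls by P* − Pb = 137 − 97 = 40; sellers' price rises by Ps − P* = 144 − 137 = 7.
So producers capture 7/47 = 7/47 of each unit of subsidy.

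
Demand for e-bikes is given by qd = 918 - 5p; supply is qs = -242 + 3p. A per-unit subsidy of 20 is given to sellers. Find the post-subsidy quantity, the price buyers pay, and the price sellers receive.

q' = 230.5; buyers pay 137.5; sellers receive 157.5

Pre-subsidy: 918 - 5p = -242 + 3p gives p* = 145, q* = 193.
With the subsidy, sellers receive ps = pb + 20 for each unit, where pb is the price buyers pay.
Supply in terms of pb becomes qs = -242 + 3(pb + 20) = -182 + 3pb. Setting this equal to demand: 918 - 5pb = -182 + 3pb, so pb = 137.5.
Sellers receive ps = 137.5 + 20 = 157.5; q' = 918 − 5·137.5 = 230.5.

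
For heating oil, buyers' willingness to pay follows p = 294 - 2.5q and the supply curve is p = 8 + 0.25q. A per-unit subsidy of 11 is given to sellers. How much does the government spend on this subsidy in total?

Government cost = 1188

Pre-subsidy: 294 - 2.5q = 8 + 0.25q gives q* = 104 and p* = 34.
With the subsidy, sellers receive ps = pb + 11 for each unit, where pb is the price buyers pay.
On the curves, pb = 294 - 2.5q and ps = 8 + 0.25q; the wedge ps − pb = 11 gives 8 + 0.25q − (294 - 2.5q) = 11, so q' = 108.
Then pb = 294 − 2.5·108 = 24 and ps = 8 + 0.25·108 = 35.
Government outlay = subsidy × quantity = 11 × 108 = 1188.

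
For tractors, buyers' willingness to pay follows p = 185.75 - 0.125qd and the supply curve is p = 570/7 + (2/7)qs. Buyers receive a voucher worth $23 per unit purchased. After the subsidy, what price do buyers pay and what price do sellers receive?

Buyers pay $147; sellers receive $170

Pre-subsidy: 185.75 - 0.125q = 570/7 + (2/7)q gives q* = 254 and p* = 154.
With the rebate, buyers effectively pay pb = ps − 23, where ps is the price sellers receive.
On the curves, pb = 185.75 - 0.125q and ps = 570/7 + (2/7)q; the wedge ps − pb = 23 gives 570/7 + (2/7)q − (185.75 - 0.125q) = 23, so q' = 310.
Then pb = 185.75 − 0.125·310 = 147 and ps = 570/7 + (2/7)·310 = 170.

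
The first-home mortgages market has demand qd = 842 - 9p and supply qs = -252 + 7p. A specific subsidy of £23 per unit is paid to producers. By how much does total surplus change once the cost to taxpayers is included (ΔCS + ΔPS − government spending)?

Net change in total surplus = -£1041.46875

Pre-subsidy: 842 - 9p = -252 + 7p gives p* = 68.375, q* = 226.625.
With the subsidy, sellers receive ps = pb + 23 for each unit, where pb is the price buyers pay.
Supply in terms of pb becomes qs = -252 + 7(pb + 23) = -91 + 7pb. Setting this equal to demand: 842 - 9pb = -91 + 7pb, so pb = 58.3125.
Sellers receive ps = 58.3125 + 23 = 81.3125; q' = 842 − 9·58.3125 = 317.1875.
ΔCS = ½(226.625 + 317.1875)(68.375 − 58.3125) = 2736.056640625; ΔPS = ½(226.625 + 317.1875)(81.3125 − 68.375) = 3517.787109375.
Government spending = 23 × 317.1875 = 7295.3125.
Net change = 2736.056640625 + 3517.787109375 − 7295.3125 = -1041.46875. The loss equals the DWL triangle ½·23·90.5625.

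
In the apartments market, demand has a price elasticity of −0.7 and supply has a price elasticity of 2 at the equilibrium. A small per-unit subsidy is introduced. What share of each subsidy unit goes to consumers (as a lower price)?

For a small subsidy around the equilibrium, the benefit split depends on the relative slopes, which at a point are proportional to the elasticities.
Buyer share = εs/(εs + |εd|) = 2/(2 + 0.7) = 20/27; seller share = |εd|/(εs + |εd|) = 7/27.

Consumer share = 20/27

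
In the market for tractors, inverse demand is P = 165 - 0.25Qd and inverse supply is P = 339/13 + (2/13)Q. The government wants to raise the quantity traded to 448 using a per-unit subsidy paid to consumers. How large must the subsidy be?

Required subsidy s = 42 per unit

At Q = 448, from the demand curve buyers pay Pb = 165 − 0.25·448 = 53; from the supply curve sellers need Ps = 339/13 + (2/13)·448 = 95.
The subsidy must fill the gap: s = Ps − Pb = 95 − 53 = 42.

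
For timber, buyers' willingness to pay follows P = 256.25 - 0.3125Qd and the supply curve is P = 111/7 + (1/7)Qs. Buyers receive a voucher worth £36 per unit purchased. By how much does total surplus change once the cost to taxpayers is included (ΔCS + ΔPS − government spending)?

Pre-subsidy: 256.25 - 0.3125Q = 111/7 + (1/7)Q gives Q* = 26924/51 and P* = 4655/51.
With the rebate, buyers effectively pay Pb = Ps − 36, where Ps is the price sellers receive.
On the curves, Pb = 256.25 - 0.3125Q and Ps = 111/7 + (1/7)Q; the wedge Ps − Pb = 36 gives 111/7 + (1/7)Q − (256.25 - 0.3125Q) = 36, so Q' = 30956/51.
Then Pb = 256.25 − 0.3125·(30956/51) = 3395/51 and Ps = 111/7 + (1/7)·(30956/51) = 5231/51.
ΔCS = ½(26924/51 + 30956/51)(4655/51 − 3395/51) = 4051600/289; ΔPS = ½(26924/51 + 30956/51)(5231/51 − 4655/51) = 1852160/289.
Government spending = 36 × 30956/51 = 371472/17.
Net change = 4051600/289 + 1852160/289 − 371472/17 = -24192/17. The loss equals the DWL triangle ½·36·1344/17.

Net change in total surplus = -24192/17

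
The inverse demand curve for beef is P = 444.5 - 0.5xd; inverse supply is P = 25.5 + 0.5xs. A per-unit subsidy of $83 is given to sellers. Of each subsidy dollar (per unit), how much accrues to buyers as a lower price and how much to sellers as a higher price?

Buyers gain $41.5 per unit; sellers gain $41.5 per unit

Pre-subsidy: 444.5 - 0.5x = 25.5 + 0.5x gives x* = 419 and P* = 235.
With the subsidy, sellers receive Ps = Pb + 83 for each unit, where Pb is the price buyers pay.
On the curves, Pb = 444.5 - 0.5x and Ps = 25.5 + 0.5x; the wedge Ps − Pb = 83 gives 25.5 + 0.5x − (444.5 - 0.5x) = 83, so x' = 502.
Then Pb = 444.5 − 0.5·502 = 193.5 and Ps = 25.5 + 0.5·502 = 276.5.
Buyers' price falls by P* − Pb = 235 − 193.5 = 41.5; sellers' price rises by Ps − P* = 276.5 − 235 = 41.5.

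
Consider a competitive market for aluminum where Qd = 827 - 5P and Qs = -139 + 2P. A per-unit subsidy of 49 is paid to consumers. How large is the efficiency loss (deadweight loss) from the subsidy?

Pre-subsidy: 827 - 5P = -139 + 2P gives P* = 138, Q* = 137.
With the rebate, buyers effectively pay Pb = Ps − 49, where Ps is the price sellers receive.
Demand in terms of Ps becomes Qd = 827 − 5(Ps − 49) = 1072 - 5Ps. Setting this equal to supply: 1072 - 5Ps = -139 + 2Ps, so Ps = 173.
Buyers pay Pb = 173 − 49 = 124; Q' = -139 + 2·173 = 207.
The subsidy expands output by 207 − 137 = 70 past the efficient level; on those units the gap between marginal cost and willingness to pay runs from 0 up to 49.
DWL = ½ × 49 × 70 = 1715.

Deadweight loss = 1715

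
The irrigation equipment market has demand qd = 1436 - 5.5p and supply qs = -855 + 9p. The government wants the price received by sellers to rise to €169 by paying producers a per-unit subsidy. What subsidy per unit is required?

Required subsidy s = €29 per unit

At a seller price of 169, quantity supplied is -855 + 9·169 = 666.
Buyers absorb 666 only when they pay pb with 1436 − 5.5·pb = 666, i.e. pb = 140.
s = ps − pb = 169 − 140 = 29.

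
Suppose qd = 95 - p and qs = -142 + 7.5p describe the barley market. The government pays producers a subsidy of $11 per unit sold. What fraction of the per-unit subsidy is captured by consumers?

Consumer share = 15/17

Pre-subsidy: 95 - p = -142 + 7.5p gives p* = 474/17, q* = 1141/17.
With the subsidy, sellers receive ps = pb + 11 for each unit, where pb is the price buyers pay.
Supply in terms of pb becomes qs = -142 + 7.5(pb + 11) = -59.5 + 7.5pb. Setting this equal to demand: 95 - pb = -59.5 + 7.5pb, so pb = 309/17.
Sellers receive ps = 309/17 + 11 = 496/17; q' = 95 − 1·(309/17) = 1306/17.
Buyers' price falls by p* − pb = 474/17 − 309/17 = 165/17; sellers' price rises by ps − p* = 496/17 − 474/17 = 22/17.
So consumers capture (165/17)/11 = 15/17 of each unit of subsidy.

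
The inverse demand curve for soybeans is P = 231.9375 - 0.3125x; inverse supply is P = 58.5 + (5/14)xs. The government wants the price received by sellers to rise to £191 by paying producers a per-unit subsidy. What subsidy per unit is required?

Required subsidy s = £75 per unit

At a seller price of 191, quantity supplied is -163.8 + 2.8·191 = 371.
Buyers absorb 371 only when they pay Pb = 231.9375 − 0.3125·371 = 116.
s = Ps − Pb = 191 − 116 = 75.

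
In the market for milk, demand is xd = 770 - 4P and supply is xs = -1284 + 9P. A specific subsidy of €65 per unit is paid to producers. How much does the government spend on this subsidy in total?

Pre-subsidy: 770 - 4P = -1284 + 9P gives P* = 158, x* = 138.
With the subsidy, sellers receive Ps = Pb + 65 for each unit, where Pb is the price buyers pay.
Supply in terms of Pb becomes xs = -1284 + 9(Pb + 65) = -699 + 9Pb. Setting this equal to demand: 770 - 4Pb = -699 + 9Pb, so Pb = 113.
Sellers receive Ps = 113 + 65 = 178; x' = 770 − 4·113 = 318.
Government outlay = subsidy × quantity = 65 × 318 = 20670.

Government cost = €20670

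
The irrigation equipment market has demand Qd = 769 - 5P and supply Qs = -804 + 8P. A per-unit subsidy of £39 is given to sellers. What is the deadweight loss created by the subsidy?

Deadweight loss = £2340

Pre-subsidy: 769 - 5P = -804 + 8P gives P* = 121, Q* = 164.
With the subsidy, sellers receive Ps = Pb + 39 for each unit, where Pb is the price buyers pay.
Supply in terms of Pb becomes Qs = -804 + 8(Pb + 39) = -492 + 8Pb. Setting this equal to demand: 769 - 5Pb = -492 + 8Pb, so Pb = 97.
Sellers receive Ps = 97 + 39 = 136; Q' = 769 − 5·97 = 284.
The subsidy expands output by 284 − 164 = 120 past the efficient level; on those units the gap between marginal cost and willingness to pay runs from 0 up to 39.
DWL = ½ × 39 × 120 = 2340.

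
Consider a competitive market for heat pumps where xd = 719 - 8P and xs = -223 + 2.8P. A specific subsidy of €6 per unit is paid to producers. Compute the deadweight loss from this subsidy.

Pre-subsidy: 719 - 8P = -223 + 2.8P gives P* = 785/9, x* = 191/9.
With the subsidy, sellers receive Ps = Pb + 6 for each unit, where Pb is the price buyers pay.
Supply in terms of Pb becomes xs = -223 + 2.8(Pb + 6) = -206.2 + 2.8Pb. Setting this equal to demand: 719 - 8Pb = -206.2 + 2.8Pb, so Pb = 257/3.
Sellers receive Ps = 257/3 + 6 = 275/3; x' = 719 − 8·(257/3) = 101/3.
The subsidy expands output by 101/3 − 191/9 = 112/9 past the efficient level; on those units the gap between marginal cost and willingness to pay runs from 0 up to 6.
DWL = ½ × 6 × 112/9 = 112/3.

Deadweight loss = 112/3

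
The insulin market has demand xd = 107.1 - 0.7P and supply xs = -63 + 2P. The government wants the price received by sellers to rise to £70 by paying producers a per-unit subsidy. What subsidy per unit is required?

Required subsidy s = £27 per unit

At a seller price of 70, quantity supplied is -63 + 2·70 = 77.
Buyers absorb 77 only when they pay Pb with 107.1 − 0.7·Pb = 77, i.e. Pb = 43.
s = Ps − Pb = 70 − 43 = 27.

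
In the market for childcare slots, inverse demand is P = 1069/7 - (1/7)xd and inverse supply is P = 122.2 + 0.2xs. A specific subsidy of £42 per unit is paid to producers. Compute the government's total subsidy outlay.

Pre-subsidy: 1069/7 - (1/7)x = 122.2 + 0.2x gives x* = 89 and P* = 140.
With the subsidy, sellers receive Ps = Pb + 42 for each unit, where Pb is the price buyers pay.
On the curves, Pb = 1069/7 - (1/7)x and Ps = 122.2 + 0.2x; the wedge Ps − Pb = 42 gives 122.2 + 0.2x − (1069/7 - (1/7)x) = 42, so x' = 211.5.
Then Pb = 1069/7 − (1/7)·211.5 = 122.5 and Ps = 122.2 + 0.2·211.5 = 164.5.
Government outlay = subsidy × quantity = 42 × 211.5 = 8883.

Government cost = £8883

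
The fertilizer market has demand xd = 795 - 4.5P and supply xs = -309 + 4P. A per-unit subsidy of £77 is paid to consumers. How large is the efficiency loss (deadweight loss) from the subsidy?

Pre-subsidy: 795 - 4.5P = -309 + 4P gives P* = 2208/17, x* = 3579/17.
With the rebate, buyers effectively pay Pb = Ps − 77, where Ps is the price sellers receive.
Demand in terms of Ps becomes xd = 795 − 4.5(Ps − 77) = 1141.5 - 4.5Ps. Setting this equal to supply: 1141.5 - 4.5Ps = -309 + 4Ps, so Ps = 2901/17.
Buyers pay Pb = 2901/17 − 77 = 1592/17; x' = -309 + 4·(2901/17) = 6351/17.
The subsidy expands output by 6351/17 − 3579/17 = 2772/17 past the efficient level; on those units the gap between marginal cost and willingness to pay runs from 0 up to 77.
DWL = ½ × 77 × 2772/17 = 106722/17.

Deadweight loss = 106722/17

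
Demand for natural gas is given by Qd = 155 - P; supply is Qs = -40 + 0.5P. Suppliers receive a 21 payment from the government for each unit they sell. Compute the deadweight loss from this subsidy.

Pre-subsidy: 155 - P = -40 + 0.5P gives P* = 130, Q* = 25.
With the subsidy, sellers receive Ps = Pb + 21 for each unit, where Pb is the price buyers pay.
Supply in terms of Pb becomes Qs = -40 + 0.5(Pb + 21) = -29.5 + 0.5Pb. Setting this equal to demand: 155 - Pb = -29.5 + 0.5Pb, so Pb = 123.
Sellers receive Ps = 123 + 21 = 144; Q' = 155 − 1·123 = 32.
The subsidy expands output by 32 − 25 = 7 past the efficient level; on those units the gap between marginal cost and willingness to pay runs from 0 up to 21.
DWL = ½ × 21 × 7 = 73.5.

Deadweight loss = 73.5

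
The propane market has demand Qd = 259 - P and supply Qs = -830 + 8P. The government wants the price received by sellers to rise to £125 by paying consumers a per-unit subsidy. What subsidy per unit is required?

Required subsidy s = £36 per unit

At a seller price of 125, quantity supplied is -830 + 8·125 = 170.
Buyers absorb 170 only when they pay Pb with 259 − 1·Pb = 170, i.e. Pb = 89.
s = Ps − Pb = 125 − 89 = 36.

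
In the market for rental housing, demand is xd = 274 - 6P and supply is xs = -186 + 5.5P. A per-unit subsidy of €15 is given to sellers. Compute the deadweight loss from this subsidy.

Pre-subsidy: 274 - 6P = -186 + 5.5P gives P* = 40, x* = 34.
With the subsidy, sellers receive Ps = Pb + 15 for each unit, where Pb is the price buyers pay.
Supply in terms of Pb becomes xs = -186 + 5.5(Pb + 15) = -103.5 + 5.5Pb. Setting this equal to demand: 274 - 6Pb = -103.5 + 5.5Pb, so Pb = 755/23.
Sellers receive Ps = 755/23 + 15 = 1100/23; x' = 274 − 6·(755/23) = 1772/23.
The subsidy expands output by 1772/23 − 34 = 990/23 past the efficient level; on those units the gap between marginal cost and willingness to pay runs from 0 up to 15.
DWL = ½ × 15 × 990/23 = 7425/23.

Deadweight loss = 7425/23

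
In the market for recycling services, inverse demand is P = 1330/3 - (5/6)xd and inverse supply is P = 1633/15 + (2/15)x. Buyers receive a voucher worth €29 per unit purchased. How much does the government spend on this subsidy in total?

Pre-subsidy: 1330/3 - (5/6)x = 1633/15 + (2/15)x gives x* = 346 and P* = 155.
With the rebate, buyers effectively pay Pb = Ps − 29, where Ps is the price sellers receive.
On the curves, Pb = 1330/3 - (5/6)x and Ps = 1633/15 + (2/15)x; the wedge Ps − Pb = 29 gives 1633/15 + (2/15)x − (1330/3 - (5/6)x) = 29, so x' = 376.
Then Pb = 1330/3 − (5/6)·376 = 130 and Ps = 1633/15 + (2/15)·376 = 159.
Government outlay = subsidy × quantity = 29 × 376 = 10904.

Government cost = €10904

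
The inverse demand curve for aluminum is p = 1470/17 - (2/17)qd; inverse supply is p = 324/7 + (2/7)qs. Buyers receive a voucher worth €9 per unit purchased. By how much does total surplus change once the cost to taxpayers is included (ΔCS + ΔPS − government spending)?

Pre-subsidy: 1470/17 - (2/17)q = 324/7 + (2/7)q gives q* = 99.625 and p* = 74.75.
With the rebate, buyers effectively pay pb = ps − 9, where ps is the price sellers receive.
On the curves, pb = 1470/17 - (2/17)q and ps = 324/7 + (2/7)q; the wedge ps − pb = 9 gives 324/7 + (2/7)q − (1470/17 - (2/17)q) = 9, so q' = 121.9375.
Then pb = 1470/17 − (2/17)·121.9375 = 72.125 and ps = 324/7 + (2/7)·121.9375 = 81.125.
ΔCS = ½(99.625 + 121.9375)(74.75 − 72.125) = 290.80078125; ΔPS = ½(99.625 + 121.9375)(81.125 − 74.75) = 706.23046875.
Government spending = 9 × 121.9375 = 1097.4375.
Net change = 290.80078125 + 706.23046875 − 1097.4375 = -100.40625. The loss equals the DWL triangle ½·9·22.3125.

Net change in total surplus = -€100.40625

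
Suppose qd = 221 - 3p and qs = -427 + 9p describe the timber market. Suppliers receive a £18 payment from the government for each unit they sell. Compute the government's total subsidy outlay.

Government cost = £1791

Pre-subsidy: 221 - 3p = -427 + 9p gives p* = 54, q* = 59.
With the subsidy, sellers receive ps = pb + 18 for each unit, where pb is the price buyers pay.
Supply in terms of pb becomes qs = -427 + 9(pb + 18) = -265 + 9pb. Setting this equal to demand: 221 - 3pb = -265 + 9pb, so pb = 40.5.
Sellers receive ps = 40.5 + 18 = 58.5; q' = 221 − 3·40.5 = 99.5.
Government outlay = subsidy × quantity = 18 × 99.5 = 1791.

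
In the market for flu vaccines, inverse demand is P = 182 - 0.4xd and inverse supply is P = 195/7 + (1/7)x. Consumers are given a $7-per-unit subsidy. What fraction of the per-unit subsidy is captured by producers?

Producer share = 5/19

Pre-subsidy: 182 - 0.4x = 195/7 + (1/7)x gives x* = 5395/19 and P* = 1300/19.
With the rebate, buyers effectively pay Pb = Ps − 7, where Ps is the price sellers receive.
On the curves, Pb = 182 - 0.4x and Ps = 195/7 + (1/7)x; the wedge Ps − Pb = 7 gives 195/7 + (1/7)x − (182 - 0.4x) = 7, so x' = 5640/19.
Then Pb = 182 − 0.4·(5640/19) = 1202/19 and Ps = 195/7 + (1/7)·(5640/19) = 1335/19.
Buyers' price falls by P* − Pb = 1300/19 − 1202/19 = 98/19; sellers' price rises by Ps − P* = 1335/19 − 1300/19 = 35/19.
So producers capture (35/19)/7 = 5/19 of each unit of subsidy.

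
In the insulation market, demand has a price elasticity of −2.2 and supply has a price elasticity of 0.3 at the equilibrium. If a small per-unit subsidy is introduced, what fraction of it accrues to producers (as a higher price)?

Producer share = 0.88

For a small subsidy around the equilibrium, the benefit split depends on the relative slopes, which at a point are proportional to the elasticities.
Buyer share = εs/(εs + |εd|) = 0.3/(0.3 + 2.2) = 0.12; seller share = |εd|/(εs + |εd|) = 0.88.
So producers capture 0.88 of the subsidy.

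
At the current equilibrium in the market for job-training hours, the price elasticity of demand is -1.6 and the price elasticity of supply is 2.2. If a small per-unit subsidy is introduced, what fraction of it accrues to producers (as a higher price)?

For a small subsidy around the equilibrium, the benefit split depends on the relative slopes, which at a point are proportional to the elasticities.
Buyer share = εs/(εs + |εd|) = 2.2/(2.2 + 1.6) = 11/19; seller share = |εd|/(εs + |εd|) = 8/19.
So producers capture 8/19 of the subsidy.

Producer share = 8/19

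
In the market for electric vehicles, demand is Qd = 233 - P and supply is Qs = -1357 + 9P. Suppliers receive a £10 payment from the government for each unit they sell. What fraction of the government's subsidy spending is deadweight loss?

Pre-subsidy: 233 - P = -1357 + 9P gives P* = 159, Q* = 74.
With the subsidy, sellers receive Ps = Pb + 10 for each unit, where Pb is the price buyers pay.
Supply in terms of Pb becomes Qs = -1357 + 9(Pb + 10) = -1267 + 9Pb. Setting this equal to demand: 233 - Pb = -1267 + 9Pb, so Pb = 150.
Sellers receive Ps = 150 + 10 = 160; Q' = 233 − 1·150 = 83.
ΔCS = ½(74 + 83)(159 − 150) = 706.5; ΔPS = ½(74 + 83)(160 − 159) = 78.5.
Government spending = 10 × 83 = 830.
DWL = ½ × 10 × (83 − 74) = 45; fraction = 45 / 830 = 9/166.

DWL / government spending = 9/166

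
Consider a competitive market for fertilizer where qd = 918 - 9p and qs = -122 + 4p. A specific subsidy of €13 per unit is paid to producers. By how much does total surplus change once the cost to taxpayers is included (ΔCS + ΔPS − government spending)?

Pre-subsidy: 918 - 9p = -122 + 4p gives p* = 80, q* = 198.
With the subsidy, sellers receive ps = pb + 13 for each unit, where pb is the price buyers pay.
Supply in terms of pb becomes qs = -122 + 4(pb + 13) = -70 + 4pb. Setting this equal to demand: 918 - 9pb = -70 + 4pb, so pb = 76.
Sellers receive ps = 76 + 13 = 89; q' = 918 − 9·76 = 234.
ΔCS = ½(198 + 234)(80 − 76) = 864; ΔPS = ½(198 + 234)(89 − 80) = 1944.
Government spending = 13 × 234 = 3042.
Net change = 864 + 1944 − 3042 = -234. The loss equals the DWL triangle ½·13·36.

Net change in total surplus = -€234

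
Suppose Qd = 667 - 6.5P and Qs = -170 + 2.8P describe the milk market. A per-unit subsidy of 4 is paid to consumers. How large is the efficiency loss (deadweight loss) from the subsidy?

Deadweight loss = 1456/93

Pre-subsidy: 667 - 6.5P = -170 + 2.8P gives P* = 90, Q* = 82.
With the rebate, buyers effectively pay Pb = Ps − 4, where Ps is the price sellers receive.
Demand in terms of Ps becomes Qd = 667 − 6.5(Ps − 4) = 693 - 6.5Ps. Setting this equal to supply: 693 - 6.5Ps = -170 + 2.8Ps, so Ps = 8630/93.
Buyers pay Pb = 8630/93 − 4 = 8258/93; Q' = -170 + 2.8·(8630/93) = 8354/93.
The subsidy expands output by 8354/93 − 82 = 728/93 past the efficient level; on those units the gap between marginal cost and willingness to pay runs from 0 up to 4.
DWL = ½ × 4 × 728/93 = 1456/93.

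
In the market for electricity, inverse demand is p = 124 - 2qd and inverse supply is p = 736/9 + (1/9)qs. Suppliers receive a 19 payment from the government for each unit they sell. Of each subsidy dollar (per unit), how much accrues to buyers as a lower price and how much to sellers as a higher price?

Pre-subsidy: 124 - 2q = 736/9 + (1/9)q gives q* = 20 and p* = 84.
With the subsidy, sellers receive ps = pb + 19 for each unit, where pb is the price buyers pay.
On the curves, pb = 124 - 2q and ps = 736/9 + (1/9)q; the wedge ps − pb = 19 gives 736/9 + (1/9)q − (124 - 2q) = 19, so q' = 29.
Then pb = 124 − 2·29 = 66 and ps = 736/9 + (1/9)·29 = 85.
Buyers' price falls by p* − pb = 84 − 66 = 18; sellers' price rises by ps − p* = 85 − 84 = 1.

Buyers gain 18 per unit; sellers gain 1 per unit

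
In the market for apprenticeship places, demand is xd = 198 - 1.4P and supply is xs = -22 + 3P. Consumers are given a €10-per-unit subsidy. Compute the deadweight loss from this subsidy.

Deadweight loss = 525/11

Pre-subsidy: 198 - 1.4P = -22 + 3P gives P* = 50, x* = 128.
With the rebate, buyers effectively pay Pb = Ps − 10, where Ps is the price sellers receive.
Demand in terms of Ps becomes xd = 198 − 1.4(Ps − 10) = 212 - 1.4Ps. Setting this equal to supply: 212 - 1.4Ps = -22 + 3Ps, so Ps = 585/11.
Buyers pay Pb = 585/11 − 10 = 475/11; x' = -22 + 3·(585/11) = 1513/11.
The subsidy expands output by 1513/11 − 128 = 105/11 past the efficient level; on those units the gap between marginal cost and willingness to pay runs from 0 up to 10.
DWL = ½ × 10 × 105/11 = 525/11.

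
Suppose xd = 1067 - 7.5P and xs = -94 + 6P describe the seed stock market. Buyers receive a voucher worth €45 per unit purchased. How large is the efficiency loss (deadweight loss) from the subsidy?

Deadweight loss = €3375

Pre-subsidy: 1067 - 7.5P = -94 + 6P gives P* = 86, x* = 422.
With the rebate, buyers effectively pay Pb = Ps − 45, where Ps is the price sellers receive.
Demand in terms of Ps becomes xd = 1067 − 7.5(Ps − 45) = 1404.5 - 7.5Ps. Setting this equal to supply: 1404.5 - 7.5Ps = -94 + 6Ps, so Ps = 111.
Buyers pay Pb = 111 − 45 = 66; x' = -94 + 6·111 = 572.
The subsidy expands output by 572 − 422 = 150 past the efficient level; on those units the gap between marginal cost and willingness to pay runs from 0 up to 45.
DWL = ½ × 45 × 150 = 3375.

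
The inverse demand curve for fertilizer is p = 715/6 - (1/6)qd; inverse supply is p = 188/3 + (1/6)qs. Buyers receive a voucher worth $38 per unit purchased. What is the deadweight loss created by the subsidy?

Pre-subsidy: 715/6 - (1/6)q = 188/3 + (1/6)q gives q* = 169.5 and p* = 1091/12.
With the rebate, buyers effectively pay pb = ps − 38, where ps is the price sellers receive.
On the curves, pb = 715/6 - (1/6)q and ps = 188/3 + (1/6)q; the wedge ps − pb = 38 gives 188/3 + (1/6)q − (715/6 - (1/6)q) = 38, so q' = 283.5.
Then pb = 715/6 − (1/6)·283.5 = 863/12 and ps = 188/3 + (1/6)·283.5 = 1319/12.
The subsidy expands output by 283.5 − 169.5 = 114 past the efficient level; on those units the gap between marginal cost and willingness to pay runs from 0 up to 38.
DWL = ½ × 38 × 114 = 2166.

Deadweight loss = $2166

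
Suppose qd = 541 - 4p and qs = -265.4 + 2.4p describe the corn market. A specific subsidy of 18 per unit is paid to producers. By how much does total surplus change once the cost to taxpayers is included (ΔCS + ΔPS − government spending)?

Pre-subsidy: 541 - 4p = -265.4 + 2.4p gives p* = 126, q* = 37.
With the subsidy, sellers receive ps = pb + 18 for each unit, where pb is the price buyers pay.
Supply in terms of pb becomes qs = -265.4 + 2.4(pb + 18) = -222.2 + 2.4pb. Setting this equal to demand: 541 - 4pb = -222.2 + 2.4pb, so pb = 119.25.
Sellers receive ps = 119.25 + 18 = 137.25; q' = 541 − 4·119.25 = 64.
ΔCS = ½(37 + 64)(126 − 119.25) = 340.875; ΔPS = ½(37 + 64)(137.25 − 126) = 568.125.
Government spending = 18 × 64 = 1152.
Net change = 340.875 + 568.125 − 1152 = -243. The loss equals the DWL triangle ½·18·27.

Net change in total surplus = -243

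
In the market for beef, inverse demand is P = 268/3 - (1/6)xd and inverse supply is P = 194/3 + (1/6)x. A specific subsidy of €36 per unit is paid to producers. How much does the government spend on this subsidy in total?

Pre-subsidy: 268/3 - (1/6)x = 194/3 + (1/6)x gives x* = 74 and P* = 77.
With the subsidy, sellers receive Ps = Pb + 36 for each unit, where Pb is the price buyers pay.
On the curves, Pb = 268/3 - (1/6)x and Ps = 194/3 + (1/6)x; the wedge Ps − Pb = 36 gives 194/3 + (1/6)x − (268/3 - (1/6)x) = 36, so x' = 182.
Then Pb = 268/3 − (1/6)·182 = 59 and Ps = 194/3 + (1/6)·182 = 95.
Government outlay = subsidy × quantity = 36 × 182 = 6552.

Government cost = €6552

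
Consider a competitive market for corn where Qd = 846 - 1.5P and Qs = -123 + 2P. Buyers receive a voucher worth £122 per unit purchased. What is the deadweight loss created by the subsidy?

Deadweight loss = 44652/7

Pre-subsidy: 846 - 1.5P = -123 + 2P gives P* = 1938/7, Q* = 3015/7.
With the rebate, buyers effectively pay Pb = Ps − 122, where Ps is the price sellers receive.
Demand in terms of Ps becomes Qd = 846 − 1.5(Ps − 122) = 1029 - 1.5Ps. Setting this equal to supply: 1029 - 1.5Ps = -123 + 2Ps, so Ps = 2304/7.
Buyers pay Pb = 2304/7 − 122 = 1450/7; Q' = -123 + 2·(2304/7) = 3747/7.
The subsidy expands output by 3747/7 − 3015/7 = 732/7 past the efficient level; on those units the gap between marginal cost and willingness to pay runs from 0 up to 122.
DWL = ½ × 122 × 732/7 = 44652/7.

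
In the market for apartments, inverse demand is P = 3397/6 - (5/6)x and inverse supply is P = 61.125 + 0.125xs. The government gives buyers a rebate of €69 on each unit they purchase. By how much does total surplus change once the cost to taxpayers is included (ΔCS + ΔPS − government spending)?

Net change in total surplus = -€2484

Pre-subsidy: 3397/6 - (5/6)x = 61.125 + 0.125x gives x* = 527 and P* = 127.
With the rebate, buyers effectively pay Pb = Ps − 69, where Ps is the price sellers receive.
On the curves, Pb = 3397/6 - (5/6)x and Ps = 61.125 + 0.125x; the wedge Ps − Pb = 69 gives 61.125 + 0.125x − (3397/6 - (5/6)x) = 69, so x' = 599.
Then Pb = 3397/6 − (5/6)·599 = 67 and Ps = 61.125 + 0.125·599 = 136.
ΔCS = ½(527 + 599)(127 − 67) = 33780; ΔPS = ½(527 + 599)(136 − 127) = 5067.
Government spending = 69 × 599 = 41331.
Net change = 33780 + 5067 − 41331 = -2484. The loss equals the DWL triangle ½·69·72.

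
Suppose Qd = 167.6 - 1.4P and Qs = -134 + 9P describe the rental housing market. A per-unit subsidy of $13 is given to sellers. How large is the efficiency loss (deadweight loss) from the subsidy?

Deadweight loss = $102.375

Pre-subsidy: 167.6 - 1.4P = -134 + 9P gives P* = 29, Q* = 127.
With the subsidy, sellers receive Ps = Pb + 13 for each unit, where Pb is the price buyers pay.
Supply in terms of Pb becomes Qs = -134 + 9(Pb + 13) = -17 + 9Pb. Setting this equal to demand: 167.6 - 1.4Pb = -17 + 9Pb, so Pb = 17.75.
Sellers receive Ps = 17.75 + 13 = 30.75; Q' = 167.6 − 1.4·17.75 = 142.75.
The subsidy expands output by 142.75 − 127 = 15.75 past the efficient level; on those units the gap between marginal cost and willingness to pay runs from 0 up to 13.
DWL = ½ × 13 × 15.75 = 102.375.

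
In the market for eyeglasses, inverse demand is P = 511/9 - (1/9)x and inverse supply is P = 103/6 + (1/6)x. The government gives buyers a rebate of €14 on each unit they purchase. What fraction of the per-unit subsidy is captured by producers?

Producer share = 0.6

Pre-subsidy: 511/9 - (1/9)x = 103/6 + (1/6)x gives x* = 142.6 and P* = 614/15.
With the rebate, buyers effectively pay Pb = Ps − 14, where Ps is the price sellers receive.
On the curves, Pb = 511/9 - (1/9)x and Ps = 103/6 + (1/6)x; the wedge Ps − Pb = 14 gives 103/6 + (1/6)x − (511/9 - (1/9)x) = 14, so x' = 193.
Then Pb = 511/9 − (1/9)·193 = 106/3 and Ps = 103/6 + (1/6)·193 = 148/3.
Buyers' price falls by P* − Pb = 614/15 − 106/3 = 5.6; sellers' price rises by Ps − P* = 148/3 − 614/15 = 8.4.
So producers capture 8.4/14 = 0.6 of each unit of subsidy.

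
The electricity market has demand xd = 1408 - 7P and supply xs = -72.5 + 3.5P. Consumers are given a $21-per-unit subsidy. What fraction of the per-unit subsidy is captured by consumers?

Consumer share = 1/3

Pre-subsidy: 1408 - 7P = -72.5 + 3.5P gives P* = 141, x* = 421.
With the rebate, buyers effectively pay Pb = Ps − 21, where Ps is the price sellers receive.
Demand in terms of Ps becomes xd = 1408 − 7(Ps − 21) = 1555 - 7Ps. Setting this equal to supply: 1555 - 7Ps = -72.5 + 3.5Ps, so Ps = 155.
Buyers pay Pb = 155 − 21 = 134; x' = -72.5 + 3.5·155 = 470.
Buyers' price falls by P* − Pb = 141 − 134 = 7; sellers' price rises by Ps − P* = 155 − 141 = 14.
So consumers capture 7/21 = 1/3 of each unit of subsidy.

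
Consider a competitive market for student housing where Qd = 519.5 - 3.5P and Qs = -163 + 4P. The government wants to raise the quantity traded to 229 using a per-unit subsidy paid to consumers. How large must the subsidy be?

At Q = 229, invert demand for the buyer price: Pb = (519.5 − 229)/3.5 = 83; invert supply for the seller price: Ps = (229 − (-163))/4 = 98.
The subsidy must fill the gap: s = Ps − Pb = 98 − 83 = 15.

Required subsidy s = 15 per unit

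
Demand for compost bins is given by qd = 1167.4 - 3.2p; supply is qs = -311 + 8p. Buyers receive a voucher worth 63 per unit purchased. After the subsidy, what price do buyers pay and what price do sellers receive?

Buyers pay 87; sellers receive 150

Pre-subsidy: 1167.4 - 3.2p = -311 + 8p gives p* = 132, q* = 745.
With the rebate, buyers effectively pay pb = ps − 63, where ps is the price sellers receive.
Demand in terms of ps becomes qd = 1167.4 − 3.2(ps − 63) = 1369 - 3.2ps. Setting this equal to supply: 1369 - 3.2ps = -311 + 8ps, so ps = 150.
Buyers pay pb = 150 − 63 = 87; q' = -311 + 8·150 = 889.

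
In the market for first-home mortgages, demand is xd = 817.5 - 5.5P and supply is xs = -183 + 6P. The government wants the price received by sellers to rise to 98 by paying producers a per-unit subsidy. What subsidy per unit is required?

At a seller price of 98, quantity supplied is -183 + 6·98 = 405.
Buyers absorb 405 only when they pay Pb with 817.5 − 5.5·Pb = 405, i.e. Pb = 75.
s = Ps − Pb = 98 − 75 = 23.

Required subsidy s = 23 per unit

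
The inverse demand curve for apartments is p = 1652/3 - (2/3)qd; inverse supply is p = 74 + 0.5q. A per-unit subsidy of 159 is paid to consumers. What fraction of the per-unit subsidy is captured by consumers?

Pre-subsidy: 1652/3 - (2/3)q = 74 + 0.5q gives q* = 2860/7 and p* = 1948/7.
With the rebate, buyers effectively pay pb = ps − 159, where ps is the price sellers receive.
On the curves, pb = 1652/3 - (2/3)q and ps = 74 + 0.5q; the wedge ps − pb = 159 gives 74 + 0.5q − (1652/3 - (2/3)q) = 159, so q' = 3814/7.
Then pb = 1652/3 − (2/3)·(3814/7) = 1312/7 and ps = 74 + 0.5·(3814/7) = 2425/7.
Buyers' price falls by p* − pb = 1948/7 − 1312/7 = 636/7; sellers' price rises by ps − p* = 2425/7 − 1948/7 = 477/7.
So consumers capture (636/7)/159 = 4/7 of each unit of subsidy.

Consumer share = 4/7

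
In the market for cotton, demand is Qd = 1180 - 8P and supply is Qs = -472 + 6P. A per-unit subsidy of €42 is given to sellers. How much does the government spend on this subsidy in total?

Pre-subsidy: 1180 - 8P = -472 + 6P gives P* = 118, Q* = 236.
With the subsidy, sellers receive Ps = Pb + 42 for each unit, where Pb is the price buyers pay.
Supply in terms of Pb becomes Qs = -472 + 6(Pb + 42) = -220 + 6Pb. Setting this equal to demand: 1180 - 8Pb = -220 + 6Pb, so Pb = 100.
Sellers receive Ps = 100 + 42 = 142; Q' = 1180 − 8·100 = 380.
Government outlay = subsidy × quantity = 42 × 380 = 15960.

Government cost = €15960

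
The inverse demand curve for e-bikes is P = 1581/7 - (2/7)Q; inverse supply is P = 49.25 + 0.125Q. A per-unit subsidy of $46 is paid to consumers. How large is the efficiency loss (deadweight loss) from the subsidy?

Pre-subsidy: 1581/7 - (2/7)Q = 49.25 + 0.125Q gives Q* = 430 and P* = 103.
With the rebate, buyers effectively pay Pb = Ps − 46, where Ps is the price sellers receive.
On the curves, Pb = 1581/7 - (2/7)Q and Ps = 49.25 + 0.125Q; the wedge Ps − Pb = 46 gives 49.25 + 0.125Q − (1581/7 - (2/7)Q) = 46, so Q' = 542.
Then Pb = 1581/7 − (2/7)·542 = 71 and Ps = 49.25 + 0.125·542 = 117.
The subsidy expands output by 542 − 430 = 112 past the efficient level; on those units the gap between marginal cost and willingness to pay runs from 0 up to 46.
DWL = ½ × 46 × 112 = 2576.

Deadweight loss = $2576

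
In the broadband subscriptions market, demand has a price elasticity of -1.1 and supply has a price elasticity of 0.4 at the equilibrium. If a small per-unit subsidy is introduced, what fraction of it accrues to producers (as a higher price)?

For a small subsidy around the equilibrium, the benefit split depends on the relative slopes, which at a point are proportional to the elasticities.
Buyer share = εs/(εs + |εd|) = 0.4/(0.4 + 1.1) = 4/15; seller share = |εd|/(εs + |εd|) = 11/15.
So producers capture 11/15 of the subsidy.

Producer share = 11/15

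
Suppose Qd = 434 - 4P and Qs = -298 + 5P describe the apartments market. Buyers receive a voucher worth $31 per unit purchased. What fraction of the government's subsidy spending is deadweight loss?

DWL / government spending = 155/799

Pre-subsidy: 434 - 4P = -298 + 5P gives P* = 244/3, Q* = 326/3.
With the rebate, buyers effectively pay Pb = Ps − 31, where Ps is the price sellers receive.
Demand in terms of Ps becomes Qd = 434 − 4(Ps − 31) = 558 - 4Ps. Setting this equal to supply: 558 - 4Ps = -298 + 5Ps, so Ps = 856/9.
Buyers pay Pb = 856/9 − 31 = 577/9; Q' = -298 + 5·(856/9) = 1598/9.
ΔCS = ½(326/3 + 1598/9)(244/3 − 577/9) = 199640/81; ΔPS = ½(326/3 + 1598/9)(856/9 − 244/3) = 159712/81.
Government spending = 31 × 1598/9 = 49538/9.
DWL = ½ × 31 × (1598/9 − 326/3) = 9610/9; fraction = (9610/9) / (49538/9) = 155/799.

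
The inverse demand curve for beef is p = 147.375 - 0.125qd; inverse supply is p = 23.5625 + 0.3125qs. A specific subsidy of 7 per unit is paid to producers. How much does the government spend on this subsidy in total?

Government cost = 2093

Pre-subsidy: 147.375 - 0.125q = 23.5625 + 0.3125q gives q* = 283 and p* = 112.
With the subsidy, sellers receive ps = pb + 7 for each unit, where pb is the price buyers pay.
On the curves, pb = 147.375 - 0.125q and ps = 23.5625 + 0.3125q; the wedge ps − pb = 7 gives 23.5625 + 0.3125q − (147.375 - 0.125q) = 7, so q' = 299.
Then pb = 147.375 − 0.125·299 = 110 and ps = 23.5625 + 0.3125·299 = 117.
Government outlay = subsidy × quantity = 7 × 299 = 2093.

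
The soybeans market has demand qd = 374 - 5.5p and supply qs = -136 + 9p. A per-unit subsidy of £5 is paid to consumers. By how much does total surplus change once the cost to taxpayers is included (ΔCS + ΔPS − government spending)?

Net change in total surplus = -2475/58

Pre-subsidy: 374 - 5.5p = -136 + 9p gives p* = 1020/29, q* = 5236/29.
With the rebate, buyers effectively pay pb = ps − 5, where ps is the price sellers receive.
Demand in terms of ps becomes qd = 374 − 5.5(ps − 5) = 401.5 - 5.5ps. Setting this equal to supply: 401.5 - 5.5ps = -136 + 9ps, so ps = 1075/29.
Buyers pay pb = 1075/29 − 5 = 930/29; q' = -136 + 9·(1075/29) = 5731/29.
ΔCS = ½(5236/29 + 5731/29)(1020/29 − 930/29) = 493515/841; ΔPS = ½(5236/29 + 5731/29)(1075/29 − 1020/29) = 603185/1682.
Government spending = 5 × 5731/29 = 28655/29.
Net change = 493515/841 + 603185/1682 − 28655/29 = -2475/58. The loss equals the DWL triangle ½·5·495/29.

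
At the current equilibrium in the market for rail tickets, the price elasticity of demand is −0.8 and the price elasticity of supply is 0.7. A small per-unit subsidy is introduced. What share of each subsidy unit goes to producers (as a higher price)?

For a small subsidy around the equilibrium, the benefit split depends on the relative slopes, which at a point are proportional to the elasticities.
Buyer share = εs/(εs + |εd|) = 0.7/(0.7 + 0.8) = 7/15; seller share = |εd|/(εs + |εd|) = 8/15.
So producers capture 8/15 of the subsidy.

Producer share = 8/15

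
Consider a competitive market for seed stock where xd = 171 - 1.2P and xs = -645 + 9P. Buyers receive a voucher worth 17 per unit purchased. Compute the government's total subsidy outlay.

Pre-subsidy: 171 - 1.2P = -645 + 9P gives P* = 80, x* = 75.
With the rebate, buyers effectively pay Pb = Ps − 17, where Ps is the price sellers receive.
Demand in terms of Ps becomes xd = 171 − 1.2(Ps − 17) = 191.4 - 1.2Ps. Setting this equal to supply: 191.4 - 1.2Ps = -645 + 9Ps, so Ps = 82.
Buyers pay Pb = 82 − 17 = 65; x' = -645 + 9·82 = 93.
Government outlay = subsidy × quantity = 17 × 93 = 1581.

Government cost = 1581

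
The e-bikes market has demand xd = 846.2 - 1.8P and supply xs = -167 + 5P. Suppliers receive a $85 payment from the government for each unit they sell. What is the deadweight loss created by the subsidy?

Pre-subsidy: 846.2 - 1.8P = -167 + 5P gives P* = 149, x* = 578.
With the subsidy, sellers receive Ps = Pb + 85 for each unit, where Pb is the price buyers pay.
Supply in terms of Pb becomes xs = -167 + 5(Pb + 85) = 258 + 5Pb. Setting this equal to demand: 846.2 - 1.8Pb = 258 + 5Pb, so Pb = 86.5.
Sellers receive Ps = 86.5 + 85 = 171.5; x' = 846.2 − 1.8·86.5 = 690.5.
The subsidy expands output by 690.5 − 578 = 112.5 past the efficient level; on those units the gap between marginal cost and willingness to pay runs from 0 up to 85.
DWL = ½ × 85 × 112.5 = 4781.25.

Deadweight loss = $4781.25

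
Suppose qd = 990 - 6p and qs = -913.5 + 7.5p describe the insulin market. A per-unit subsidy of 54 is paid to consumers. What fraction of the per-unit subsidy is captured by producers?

Pre-subsidy: 990 - 6p = -913.5 + 7.5p gives p* = 141, q* = 144.
With the rebate, buyers effectively pay pb = ps − 54, where ps is the price sellers receive.
Demand in terms of ps becomes qd = 990 − 6(ps − 54) = 1314 - 6ps. Setting this equal to supply: 1314 - 6ps = -913.5 + 7.5ps, so ps = 165.
Buyers pay pb = 165 − 54 = 111; q' = -913.5 + 7.5·165 = 324.
Buyers' price falls by p* − pb = 141 − 111 = 30; sellers' price rises by ps − p* = 165 − 141 = 24.
So producers capture 24/54 = 4/9 of each unit of subsidy.

Producer share = 4/9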